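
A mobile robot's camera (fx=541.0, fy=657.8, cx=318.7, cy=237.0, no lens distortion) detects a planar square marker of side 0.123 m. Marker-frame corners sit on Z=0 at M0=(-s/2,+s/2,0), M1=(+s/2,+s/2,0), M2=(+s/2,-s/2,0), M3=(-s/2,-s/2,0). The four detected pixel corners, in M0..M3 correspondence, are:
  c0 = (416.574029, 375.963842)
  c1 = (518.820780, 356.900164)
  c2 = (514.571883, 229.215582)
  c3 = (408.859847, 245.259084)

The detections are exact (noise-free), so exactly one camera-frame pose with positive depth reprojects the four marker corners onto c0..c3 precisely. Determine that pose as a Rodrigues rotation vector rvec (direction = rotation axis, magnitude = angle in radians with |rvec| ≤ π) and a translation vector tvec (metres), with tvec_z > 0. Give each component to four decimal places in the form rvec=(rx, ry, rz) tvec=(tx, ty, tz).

Intrinsics K: fx=541.0, fy=657.8, cx=318.7, cy=237.0
Marker side s = 0.123 m; corners in marker frame (Z=0):
  M0 = (-0.0615, +0.0615, 0)
  M1 = (+0.0615, +0.0615, 0)
  M2 = (+0.0615, -0.0615, 0)
  M3 = (-0.0615, -0.0615, 0)
Detected image corners:
  c0 = (416.574029, 375.963842) px
  c1 = (518.820780, 356.900164) px
  c2 = (514.571883, 229.215582) px
  c3 = (408.859847, 245.259084) px
Planar DLT: solve 8×8 A·h = b for H (H[2,2]=1):
  H  [+949.74776 +168.32906 +465.47385]
  H  [-74.96076 +1128.06613 +302.73812]
  H  [+0.22511 +0.25800 +1.00000]
B = K⁻¹H; ‖b₁‖=1.650038, ‖b₂‖=1.650038; λ = 2/(‖b₁‖+‖b₂‖) = 0.606047, sign → tz>0 ⇒ λ=+0.606047
r₁ = λ·B[:,0] = (+0.98357,-0.11822,+0.13643); r₂ = λ·B[:,1] = (+0.09646,+0.98298,+0.15636)
r₃ = r₁×r₂ = (-0.15259,-0.14063,+0.97823); SVD([r₁ r₂ r₃]) → R = UVᵀ:
  R  [+0.98357 +0.09646 -0.15259]
  R  [-0.11822 +0.98298 -0.14063]
  R  [+0.13643 +0.15636 +0.97823]
t = (+0.16442, +0.06057, +0.60605) m
tr R = 2.944783; θ = arccos((tr R − 1)/2) = 0.235527 rad = 13.495°
axis k = ((R−Rᵀ)₃₂, (R−Rᵀ)₁₃, (R−Rᵀ)₂₁) / (2 sinθ) = (+0.636347, -0.619264, -0.459973)
rvec = θ·k = (+0.149877, -0.145853, -0.108336)

rvec=(0.1499, -0.1459, -0.1083) tvec=(0.1644, 0.0606, 0.6060)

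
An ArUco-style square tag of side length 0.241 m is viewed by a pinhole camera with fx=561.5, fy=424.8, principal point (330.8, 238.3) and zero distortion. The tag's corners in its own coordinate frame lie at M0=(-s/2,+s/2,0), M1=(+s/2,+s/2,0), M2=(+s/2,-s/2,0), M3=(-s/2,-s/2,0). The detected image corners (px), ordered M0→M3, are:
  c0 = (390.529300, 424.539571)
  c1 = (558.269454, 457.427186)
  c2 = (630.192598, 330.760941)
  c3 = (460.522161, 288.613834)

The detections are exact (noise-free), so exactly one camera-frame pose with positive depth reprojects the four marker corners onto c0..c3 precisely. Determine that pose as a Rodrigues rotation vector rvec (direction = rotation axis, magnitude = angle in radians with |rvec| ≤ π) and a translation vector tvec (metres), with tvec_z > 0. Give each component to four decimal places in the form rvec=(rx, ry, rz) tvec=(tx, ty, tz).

rvec=(0.1364, -0.1569, 0.3329) tvec=(0.2268, 0.2299, 0.7037)

Intrinsics K: fx=561.5, fy=424.8, cx=330.8, cy=238.3
Marker side s = 0.241 m; corners in marker frame (Z=0):
  M0 = (-0.1205, +0.1205, 0)
  M1 = (+0.1205, +0.1205, 0)
  M2 = (+0.1205, -0.1205, 0)
  M3 = (-0.1205, -0.1205, 0)
Detected image corners:
  c0 = (390.529300, 424.539571) px
  c1 = (558.269454, 457.427186) px
  c2 = (630.192598, 330.760941) px
  c3 = (460.522161, 288.613834) px
Planar DLT: solve 8×8 A·h = b for H (H[2,2]=1):
  H  [+826.97078 -216.91873 +511.75965]
  H  [+248.82580 +601.36775 +377.10295]
  H  [+0.24912 +0.15226 +1.00000]
B = K⁻¹H; ‖b₁‖=1.421024, ‖b₂‖=1.421024; λ = 2/(‖b₁‖+‖b₂‖) = 0.703718, sign → tz>0 ⇒ λ=+0.703718
r₁ = λ·B[:,0] = (+0.93315,+0.31386,+0.17531); r₂ = λ·B[:,1] = (-0.33498,+0.93611,+0.10715)
r₃ = r₁×r₂ = (-0.13048,-0.15871,+0.97867); SVD([r₁ r₂ r₃]) → R = UVᵀ:
  R  [+0.93315 -0.33498 -0.13048]
  R  [+0.31386 +0.93611 -0.15871]
  R  [+0.17531 +0.10715 +0.97867]
t = (+0.22679, +0.22994, +0.70372) m
tr R = 2.847922; θ = arccos((tr R − 1)/2) = 0.392486 rad = 22.488°
axis k = ((R−Rᵀ)₃₂, (R−Rᵀ)₁₃, (R−Rᵀ)₂₁) / (2 sinθ) = (+0.347537, -0.399746, +0.848187)
rvec = θ·k = (+0.136404, -0.156895, +0.332902)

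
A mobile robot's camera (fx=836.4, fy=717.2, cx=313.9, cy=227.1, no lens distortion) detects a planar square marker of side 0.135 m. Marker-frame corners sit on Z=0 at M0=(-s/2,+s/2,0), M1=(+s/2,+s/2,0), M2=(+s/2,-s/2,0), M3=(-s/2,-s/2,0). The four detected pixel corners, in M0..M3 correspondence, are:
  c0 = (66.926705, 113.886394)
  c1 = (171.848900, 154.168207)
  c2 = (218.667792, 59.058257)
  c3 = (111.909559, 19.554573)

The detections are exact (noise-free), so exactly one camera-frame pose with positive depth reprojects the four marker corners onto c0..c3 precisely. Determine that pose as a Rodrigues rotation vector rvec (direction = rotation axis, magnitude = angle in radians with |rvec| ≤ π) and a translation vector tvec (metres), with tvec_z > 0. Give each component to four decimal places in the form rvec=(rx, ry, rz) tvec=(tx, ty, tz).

rvec=(0.0615, 0.1083, 0.4188) tvec=(-0.1951, -0.1855, 0.9485)

Intrinsics K: fx=836.4, fy=717.2, cx=313.9, cy=227.1
Marker side s = 0.135 m; corners in marker frame (Z=0):
  M0 = (-0.0675, +0.0675, 0)
  M1 = (+0.0675, +0.0675, 0)
  M2 = (+0.0675, -0.0675, 0)
  M3 = (-0.0675, -0.0675, 0)
Detected image corners:
  c0 = (66.926705, 113.886394) px
  c1 = (171.848900, 154.168207) px
  c2 = (218.667792, 59.058257) px
  c3 = (111.909559, 19.554573) px
Planar DLT: solve 8×8 A·h = b for H (H[2,2]=1):
  H  [+770.12469 -327.67259 +141.85723]
  H  [+287.09341 +709.09996 +86.81198]
  H  [-0.09721 +0.08634 +1.00000]
B = K⁻¹H; ‖b₁‖=1.054324, ‖b₂‖=1.054324; λ = 2/(‖b₁‖+‖b₂‖) = 0.948475, sign → tz>0 ⇒ λ=+0.948475
r₁ = λ·B[:,0] = (+0.90792,+0.40887,-0.09221); r₂ = λ·B[:,1] = (-0.40231,+0.91183,+0.08189)
r₃ = r₁×r₂ = (+0.11756,-0.03725,+0.99237); SVD([r₁ r₂ r₃]) → R = UVᵀ:
  R  [+0.90792 -0.40231 +0.11756]
  R  [+0.40887 +0.91183 -0.03725]
  R  [-0.09221 +0.08189 +0.99237]
t = (-0.19510, -0.18553, +0.94847) m
tr R = 2.812123; θ = arccos((tr R − 1)/2) = 0.436915 rad = 25.033°
axis k = ((R−Rᵀ)₃₂, (R−Rᵀ)₁₃, (R−Rᵀ)₂₁) / (2 sinθ) = (+0.140784, +0.247861, +0.958512)
rvec = θ·k = (+0.061511, +0.108294, +0.418788)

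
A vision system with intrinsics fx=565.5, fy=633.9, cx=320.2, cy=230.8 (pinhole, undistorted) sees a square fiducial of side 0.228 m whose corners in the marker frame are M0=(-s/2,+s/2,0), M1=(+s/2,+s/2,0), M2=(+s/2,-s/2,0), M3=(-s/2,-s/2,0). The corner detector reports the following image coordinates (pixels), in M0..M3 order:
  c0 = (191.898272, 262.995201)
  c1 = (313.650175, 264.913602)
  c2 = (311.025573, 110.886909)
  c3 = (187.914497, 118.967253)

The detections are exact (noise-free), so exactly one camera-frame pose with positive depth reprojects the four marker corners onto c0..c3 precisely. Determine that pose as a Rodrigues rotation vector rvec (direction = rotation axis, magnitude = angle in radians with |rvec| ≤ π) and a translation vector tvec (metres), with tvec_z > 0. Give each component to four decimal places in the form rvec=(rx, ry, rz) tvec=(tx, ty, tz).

Intrinsics K: fx=565.5, fy=633.9, cx=320.2, cy=230.8
Marker side s = 0.228 m; corners in marker frame (Z=0):
  M0 = (-0.1140, +0.1140, 0)
  M1 = (+0.1140, +0.1140, 0)
  M2 = (+0.1140, -0.1140, 0)
  M3 = (-0.1140, -0.1140, 0)
Detected image corners:
  c0 = (191.898272, 262.995201) px
  c1 = (313.650175, 264.913602) px
  c2 = (311.025573, 110.886909) px
  c3 = (187.914497, 118.967253) px
Planar DLT: solve 8×8 A·h = b for H (H[2,2]=1):
  H  [+463.35734 +28.80540 +249.08737]
  H  [-68.89644 +663.61847 +189.97301]
  H  [-0.29310 +0.05660 +1.00000]
B = K⁻¹H; ‖b₁‖=1.028007, ‖b₂‖=1.028007; λ = 2/(‖b₁‖+‖b₂‖) = 0.972756, sign → tz>0 ⇒ λ=+0.972756
r₁ = λ·B[:,0] = (+0.95849,-0.00192,-0.28511); r₂ = λ·B[:,1] = (+0.01837,+0.99831,+0.05506)
r₃ = r₁×r₂ = (+0.28453,-0.05801,+0.95691); SVD([r₁ r₂ r₃]) → R = UVᵀ:
  R  [+0.95849 +0.01837 +0.28453]
  R  [-0.00192 +0.99831 -0.05801]
  R  [-0.28511 +0.05506 +0.95691]
t = (-0.12233, -0.06265, +0.97276) m
tr R = 2.913717; θ = arccos((tr R − 1)/2) = 0.294807 rad = 16.891°
axis k = ((R−Rᵀ)₃₂, (R−Rᵀ)₁₃, (R−Rᵀ)₂₁) / (2 sinθ) = (+0.194578, +0.980265, -0.034918)
rvec = θ·k = (+0.057363, +0.288989, -0.010294)

rvec=(0.0574, 0.2890, -0.0103) tvec=(-0.1223, -0.0627, 0.9728)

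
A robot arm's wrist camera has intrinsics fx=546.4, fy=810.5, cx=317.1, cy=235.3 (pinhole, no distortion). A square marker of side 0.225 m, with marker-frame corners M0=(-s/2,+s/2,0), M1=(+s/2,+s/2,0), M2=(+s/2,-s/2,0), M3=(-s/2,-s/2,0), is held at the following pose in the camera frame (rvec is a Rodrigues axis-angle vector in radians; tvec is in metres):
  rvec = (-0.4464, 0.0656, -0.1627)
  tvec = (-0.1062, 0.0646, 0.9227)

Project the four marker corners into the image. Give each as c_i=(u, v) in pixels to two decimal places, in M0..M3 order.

Intrinsics K: fx=546.4, fy=810.5, cx=317.1, cy=235.3
Marker side s = 0.225 m; corners in marker frame (Z=0):
  M0 = (-0.1125, +0.1125, 0)
  M1 = (+0.1125, +0.1125, 0)
  M2 = (+0.1125, -0.1125, 0)
  M3 = (-0.1125, -0.1125, 0)
rvec = (-0.4464, 0.0656, -0.1627), |rvec| = θ = 0.47963 rad = 27.481°
Rodrigues: sinθ=0.46145, 1−cosθ=0.11284; R = I + sinθ·[k]× + (1−cosθ)·[k]×²:
    [+0.98491 +0.14217 +0.09874]
    [-0.17090 +0.88928 +0.42425]
    [-0.02749 -0.43472 +0.90015]
t = (-0.1062, 0.0646, 0.9227) m
M0: Pc = R·M0+t = (-0.20101, +0.18387, +0.87689); u = 546.4·(-0.20101)/0.87689 + 317.1 = 191.8494, v = 810.5·(+0.18387)/0.87689 + 235.3 = 405.2490
M1: Pc = R·M1+t = (+0.02060, +0.14542, +0.87070); u = 546.4·(+0.02060)/0.87070 + 317.1 = 330.0248, v = 810.5·(+0.14542)/0.87070 + 235.3 = 370.6632
M2: Pc = R·M2+t = (-0.01139, -0.05467, +0.96851); u = 546.4·(-0.01139)/0.96851 + 317.1 = 310.6729, v = 810.5·(-0.05467)/0.96851 + 235.3 = 189.5500
M3: Pc = R·M3+t = (-0.23300, -0.01622, +0.97470); u = 546.4·(-0.23300)/0.97470 + 317.1 = 186.4862, v = 810.5·(-0.01622)/0.97470 + 235.3 = 221.8144

c0=(191.85, 405.25) c1=(330.02, 370.66) c2=(310.67, 189.55) c3=(186.49, 221.81)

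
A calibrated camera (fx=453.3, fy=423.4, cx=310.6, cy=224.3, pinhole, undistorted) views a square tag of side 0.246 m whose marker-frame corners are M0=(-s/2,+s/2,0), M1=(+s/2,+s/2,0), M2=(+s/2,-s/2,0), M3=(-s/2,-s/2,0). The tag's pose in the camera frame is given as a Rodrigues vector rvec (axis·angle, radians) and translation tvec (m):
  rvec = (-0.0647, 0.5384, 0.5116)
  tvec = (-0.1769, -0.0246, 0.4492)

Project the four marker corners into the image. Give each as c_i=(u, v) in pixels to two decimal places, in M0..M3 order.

Intrinsics K: fx=453.3, fy=423.4, cx=310.6, cy=224.3
Marker side s = 0.246 m; corners in marker frame (Z=0):
  M0 = (-0.1230, +0.1230, 0)
  M1 = (+0.1230, +0.1230, 0)
  M2 = (+0.1230, -0.1230, 0)
  M3 = (-0.1230, -0.1230, 0)
rvec = (-0.0647, 0.5384, 0.5116), |rvec| = θ = 0.74552 rad = 42.715°
Rodrigues: sinθ=0.67835, 1−cosθ=0.26526; R = I + sinθ·[k]× + (1−cosθ)·[k]×²:
    [+0.73674 -0.48213 +0.47410]
    [+0.44888 +0.87308 +0.19033]
    [-0.50569 +0.07259 +0.85965]
t = (-0.1769, -0.0246, 0.4492) m
M0: Pc = R·M0+t = (-0.32682, +0.02758, +0.52033); u = 453.3·(-0.32682)/0.52033 + 310.6 = 25.8801, v = 423.4·(+0.02758)/0.52033 + 224.3 = 246.7397
M1: Pc = R·M1+t = (-0.14558, +0.13800, +0.39593); u = 453.3·(-0.14558)/0.39593 + 310.6 = 143.9202, v = 423.4·(+0.13800)/0.39593 + 224.3 = 371.8774
M2: Pc = R·M2+t = (-0.02698, -0.07678, +0.37807); u = 453.3·(-0.02698)/0.37807 + 310.6 = 278.2527, v = 423.4·(-0.07678)/0.37807 + 224.3 = 138.3181
M3: Pc = R·M3+t = (-0.20822, -0.18720, +0.50247); u = 453.3·(-0.20822)/0.50247 + 310.6 = 122.7600, v = 423.4·(-0.18720)/0.50247 + 224.3 = 66.5570

c0=(25.88, 246.74) c1=(143.92, 371.88) c2=(278.25, 138.32) c3=(122.76, 66.56)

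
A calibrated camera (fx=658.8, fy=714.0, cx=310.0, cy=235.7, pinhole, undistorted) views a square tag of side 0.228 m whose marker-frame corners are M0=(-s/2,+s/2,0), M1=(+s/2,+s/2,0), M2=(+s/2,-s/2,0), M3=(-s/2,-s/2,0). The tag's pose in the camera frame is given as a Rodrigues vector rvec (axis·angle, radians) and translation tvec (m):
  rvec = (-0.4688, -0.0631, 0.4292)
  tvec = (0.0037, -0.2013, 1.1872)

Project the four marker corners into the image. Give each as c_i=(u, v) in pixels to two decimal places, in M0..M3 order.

c0=(226.81, 137.48) c1=(346.85, 196.41) c2=(390.80, 93.53) c3=(280.37, 40.19)

Intrinsics K: fx=658.8, fy=714.0, cx=310.0, cy=235.7
Marker side s = 0.228 m; corners in marker frame (Z=0):
  M0 = (-0.1140, +0.1140, 0)
  M1 = (+0.1140, +0.1140, 0)
  M2 = (+0.1140, -0.1140, 0)
  M3 = (-0.1140, -0.1140, 0)
rvec = (-0.4688, -0.0631, 0.4292), |rvec| = θ = 0.63872 rad = 36.596°
Rodrigues: sinθ=0.59617, 1−cosθ=0.19714; R = I + sinθ·[k]× + (1−cosθ)·[k]×²:
    [+0.90906 -0.38631 -0.15613]
    [+0.41490 +0.80478 +0.42448]
    [-0.03833 -0.45066 +0.89187]
t = (0.0037, -0.2013, 1.1872) m
M0: Pc = R·M0+t = (-0.14397, -0.15685, +1.14020); u = 658.8·(-0.14397)/1.14020 + 310.0 = 226.8135, v = 714.0·(-0.15685)/1.14020 + 235.7 = 137.4769
M1: Pc = R·M1+t = (+0.06329, -0.06226, +1.13146); u = 658.8·(+0.06329)/1.13146 + 310.0 = 346.8530, v = 714.0·(-0.06226)/1.13146 + 235.7 = 196.4135
M2: Pc = R·M2+t = (+0.15137, -0.24575, +1.23420); u = 658.8·(+0.15137)/1.23420 + 310.0 = 390.8002, v = 714.0·(-0.24575)/1.23420 + 235.7 = 93.5332
M3: Pc = R·M3+t = (-0.05589, -0.34034, +1.24294); u = 658.8·(-0.05589)/1.24294 + 310.0 = 280.3749, v = 714.0·(-0.34034)/1.24294 + 235.7 = 40.1922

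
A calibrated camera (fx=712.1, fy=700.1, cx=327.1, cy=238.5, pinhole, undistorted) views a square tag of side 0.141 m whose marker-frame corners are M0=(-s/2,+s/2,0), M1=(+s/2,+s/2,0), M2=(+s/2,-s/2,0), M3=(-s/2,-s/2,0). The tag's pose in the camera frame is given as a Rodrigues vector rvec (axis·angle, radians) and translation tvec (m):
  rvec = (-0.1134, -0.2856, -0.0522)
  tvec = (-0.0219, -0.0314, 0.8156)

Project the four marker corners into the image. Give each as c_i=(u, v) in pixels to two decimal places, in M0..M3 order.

Intrinsics K: fx=712.1, fy=700.1, cx=327.1, cy=238.5
Marker side s = 0.141 m; corners in marker frame (Z=0):
  M0 = (-0.0705, +0.0705, 0)
  M1 = (+0.0705, +0.0705, 0)
  M2 = (+0.0705, -0.0705, 0)
  M3 = (-0.0705, -0.0705, 0)
rvec = (-0.1134, -0.2856, -0.0522), |rvec| = θ = 0.31169 rad = 17.859°
Rodrigues: sinθ=0.30667, 1−cosθ=0.04818; R = I + sinθ·[k]× + (1−cosθ)·[k]×²:
    [+0.95819 +0.06742 -0.27806]
    [-0.03530 +0.99227 +0.11897]
    [+0.28393 -0.10418 +0.95317]
t = (-0.0219, -0.0314, 0.8156) m
M0: Pc = R·M0+t = (-0.08470, +0.04104, +0.78824); u = 712.1·(-0.08470)/0.78824 + 327.1 = 250.5819, v = 700.1·(+0.04104)/0.78824 + 238.5 = 274.9541
M1: Pc = R·M1+t = (+0.05041, +0.03607, +0.82827); u = 712.1·(+0.05041)/0.82827 + 327.1 = 370.4360, v = 700.1·(+0.03607)/0.82827 + 238.5 = 268.9855
M2: Pc = R·M2+t = (+0.04090, -0.10384, +0.84296); u = 712.1·(+0.04090)/0.84296 + 327.1 = 361.6502, v = 700.1·(-0.10384)/0.84296 + 238.5 = 152.2555
M3: Pc = R·M3+t = (-0.09421, -0.09887, +0.80293); u = 712.1·(-0.09421)/0.80293 + 327.1 = 243.5507, v = 700.1·(-0.09887)/0.80293 + 238.5 = 152.2947

c0=(250.58, 274.95) c1=(370.44, 268.99) c2=(361.65, 152.26) c3=(243.55, 152.29)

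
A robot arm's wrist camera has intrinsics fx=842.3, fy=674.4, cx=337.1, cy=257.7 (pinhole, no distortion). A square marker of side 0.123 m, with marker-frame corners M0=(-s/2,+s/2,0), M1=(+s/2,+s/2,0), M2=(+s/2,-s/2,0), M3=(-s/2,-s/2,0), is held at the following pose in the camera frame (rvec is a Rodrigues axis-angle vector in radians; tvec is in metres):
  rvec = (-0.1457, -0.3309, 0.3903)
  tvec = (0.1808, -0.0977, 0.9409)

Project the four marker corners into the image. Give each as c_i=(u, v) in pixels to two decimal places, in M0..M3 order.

Intrinsics K: fx=842.3, fy=674.4, cx=337.1, cy=257.7
Marker side s = 0.123 m; corners in marker frame (Z=0):
  M0 = (-0.0615, +0.0615, 0)
  M1 = (+0.0615, +0.0615, 0)
  M2 = (+0.0615, -0.0615, 0)
  M3 = (-0.0615, -0.0615, 0)
rvec = (-0.1457, -0.3309, 0.3903), |rvec| = θ = 0.53203 rad = 30.483°
Rodrigues: sinθ=0.50728, 1−cosθ=0.13822; R = I + sinθ·[k]× + (1−cosθ)·[k]×²:
    [+0.87214 -0.34860 -0.34328]
    [+0.39569 +0.91525 +0.07586]
    [+0.28774 -0.20199 +0.93617]
t = (0.1808, -0.0977, 0.9409) m
M0: Pc = R·M0+t = (+0.10572, -0.06575, +0.91078); u = 842.3·(+0.10572)/0.91078 + 337.1 = 434.8746, v = 674.4·(-0.06575)/0.91078 + 257.7 = 209.0166
M1: Pc = R·M1+t = (+0.21300, -0.01708, +0.94617); u = 842.3·(+0.21300)/0.94617 + 337.1 = 526.7143, v = 674.4·(-0.01708)/0.94617 + 257.7 = 245.5278
M2: Pc = R·M2+t = (+0.25588, -0.12965, +0.97102); u = 842.3·(+0.25588)/0.97102 + 337.1 = 559.0570, v = 674.4·(-0.12965)/0.97102 + 257.7 = 167.6524
M3: Pc = R·M3+t = (+0.14860, -0.17832, +0.93563); u = 842.3·(+0.14860)/0.93563 + 337.1 = 470.8795, v = 674.4·(-0.17832)/0.93563 + 257.7 = 129.1650

c0=(434.87, 209.02) c1=(526.71, 245.53) c2=(559.06, 167.65) c3=(470.88, 129.17)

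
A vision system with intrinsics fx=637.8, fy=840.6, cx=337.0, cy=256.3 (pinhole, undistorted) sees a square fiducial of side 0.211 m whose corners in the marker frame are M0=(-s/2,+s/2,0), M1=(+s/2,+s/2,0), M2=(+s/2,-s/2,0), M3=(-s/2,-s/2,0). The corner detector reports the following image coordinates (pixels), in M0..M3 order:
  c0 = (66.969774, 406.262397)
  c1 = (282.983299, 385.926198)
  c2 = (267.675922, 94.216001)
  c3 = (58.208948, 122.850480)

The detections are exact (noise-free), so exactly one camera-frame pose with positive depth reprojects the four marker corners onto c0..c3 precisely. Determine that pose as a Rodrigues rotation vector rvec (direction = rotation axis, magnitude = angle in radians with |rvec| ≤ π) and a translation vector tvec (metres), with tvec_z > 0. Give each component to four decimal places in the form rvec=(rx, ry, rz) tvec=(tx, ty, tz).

rvec=(-0.0807, 0.0946, -0.0808) tvec=(-0.1631, -0.0043, 0.6127)

Intrinsics K: fx=637.8, fy=840.6, cx=337.0, cy=256.3
Marker side s = 0.211 m; corners in marker frame (Z=0):
  M0 = (-0.1055, +0.1055, 0)
  M1 = (+0.1055, +0.1055, 0)
  M2 = (+0.1055, -0.1055, 0)
  M3 = (-0.1055, -0.1055, 0)
Detected image corners:
  c0 = (66.969774, 406.262397) px
  c1 = (282.983299, 385.926198) px
  c2 = (267.675922, 94.216001) px
  c3 = (58.208948, 122.850480) px
Planar DLT: solve 8×8 A·h = b for H (H[2,2]=1):
  H  [+982.93757 +33.56839 +167.20612]
  H  [-153.78997 +1327.86188 +250.42068]
  H  [-0.14847 -0.13744 +1.00000]
B = K⁻¹H; ‖b₁‖=1.632194, ‖b₂‖=1.632194; λ = 2/(‖b₁‖+‖b₂‖) = 0.612672, sign → tz>0 ⇒ λ=+0.612672
r₁ = λ·B[:,0] = (+0.99228,-0.08436,-0.09096); r₂ = λ·B[:,1] = (+0.07674,+0.99349,-0.08421)
r₃ = r₁×r₂ = (+0.09747,+0.07658,+0.99229); SVD([r₁ r₂ r₃]) → R = UVᵀ:
  R  [+0.99228 +0.07674 +0.09747]
  R  [-0.08436 +0.99349 +0.07658]
  R  [-0.09096 -0.08421 +0.99229]
t = (-0.16310, -0.00429, +0.61267) m
tr R = 2.978052; θ = arccos((tr R − 1)/2) = 0.148285 rad = 8.496°
axis k = ((R−Rᵀ)₃₂, (R−Rᵀ)₁₃, (R−Rᵀ)₂₁) / (2 sinθ) = (-0.544137, +0.637718, -0.545189)
rvec = θ·k = (-0.080687, +0.094564, -0.080843)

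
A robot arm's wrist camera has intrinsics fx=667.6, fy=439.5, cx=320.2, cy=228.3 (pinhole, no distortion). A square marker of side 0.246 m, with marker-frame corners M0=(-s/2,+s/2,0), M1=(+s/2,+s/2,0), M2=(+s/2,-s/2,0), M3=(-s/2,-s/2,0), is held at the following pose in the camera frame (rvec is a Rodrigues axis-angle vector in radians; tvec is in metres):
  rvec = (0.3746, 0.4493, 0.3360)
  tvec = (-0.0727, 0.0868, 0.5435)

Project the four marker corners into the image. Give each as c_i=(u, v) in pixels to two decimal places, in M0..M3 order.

Intrinsics K: fx=667.6, fy=439.5, cx=320.2, cy=228.3
Marker side s = 0.246 m; corners in marker frame (Z=0):
  M0 = (-0.1230, +0.1230, 0)
  M1 = (+0.1230, +0.1230, 0)
  M2 = (+0.1230, -0.1230, 0)
  M3 = (-0.1230, -0.1230, 0)
rvec = (0.3746, 0.4493, 0.3360), |rvec| = θ = 0.67460 rad = 38.652°
Rodrigues: sinθ=0.62459, 1−cosθ=0.21905; R = I + sinθ·[k]× + (1−cosθ)·[k]×²:
    [+0.84850 -0.23008 +0.47657]
    [+0.39210 +0.87812 -0.27416]
    [-0.35541 +0.41949 +0.83529]
t = (-0.0727, 0.0868, 0.5435) m
M0: Pc = R·M0+t = (-0.20536, +0.14658, +0.63881); u = 667.6·(-0.20536)/0.63881 + 320.2 = 105.5808, v = 439.5·(+0.14658)/0.63881 + 228.3 = 329.1467
M1: Pc = R·M1+t = (+0.00337, +0.24304, +0.55138); u = 667.6·(+0.00337)/0.55138 + 320.2 = 324.2747, v = 439.5·(+0.24304)/0.55138 + 228.3 = 422.0216
M2: Pc = R·M2+t = (+0.05996, +0.02702, +0.44819); u = 667.6·(+0.05996)/0.44819 + 320.2 = 409.5205, v = 439.5·(+0.02702)/0.44819 + 228.3 = 254.7958
M3: Pc = R·M3+t = (-0.14877, -0.06944, +0.53562); u = 667.6·(-0.14877)/0.53562 + 320.2 = 134.7772, v = 439.5·(-0.06944)/0.53562 + 228.3 = 171.3238

c0=(105.58, 329.15) c1=(324.27, 422.02) c2=(409.52, 254.80) c3=(134.78, 171.32)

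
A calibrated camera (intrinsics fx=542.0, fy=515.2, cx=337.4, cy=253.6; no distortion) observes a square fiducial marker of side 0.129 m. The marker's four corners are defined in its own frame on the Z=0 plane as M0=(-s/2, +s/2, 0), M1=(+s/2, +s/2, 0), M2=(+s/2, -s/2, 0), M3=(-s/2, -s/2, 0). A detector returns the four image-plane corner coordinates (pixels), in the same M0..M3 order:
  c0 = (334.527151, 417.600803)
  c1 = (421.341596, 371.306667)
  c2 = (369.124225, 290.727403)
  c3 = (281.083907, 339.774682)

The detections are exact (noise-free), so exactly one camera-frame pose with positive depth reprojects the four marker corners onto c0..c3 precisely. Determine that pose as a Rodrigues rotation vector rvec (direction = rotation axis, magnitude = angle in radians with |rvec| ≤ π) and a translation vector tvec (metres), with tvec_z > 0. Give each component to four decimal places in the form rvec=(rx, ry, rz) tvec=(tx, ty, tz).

Intrinsics K: fx=542.0, fy=515.2, cx=337.4, cy=253.6
Marker side s = 0.129 m; corners in marker frame (Z=0):
  M0 = (-0.0645, +0.0645, 0)
  M1 = (+0.0645, +0.0645, 0)
  M2 = (+0.0645, -0.0645, 0)
  M3 = (-0.0645, -0.0645, 0)
Detected image corners:
  c0 = (334.527151, 417.600803) px
  c1 = (421.341596, 371.306667) px
  c2 = (369.124225, 290.727403) px
  c3 = (281.083907, 339.774682) px
Planar DLT: solve 8×8 A·h = b for H (H[2,2]=1):
  H  [+625.07521 +479.57356 +351.43659]
  H  [-422.49745 +684.52547 +355.59100]
  H  [-0.14962 +0.19911 +1.00000]
B = K⁻¹H; ‖b₁‖=1.460506, ‖b₂‖=1.460506; λ = 2/(‖b₁‖+‖b₂‖) = 0.684694, sign → tz>0 ⇒ λ=+0.684694
r₁ = λ·B[:,0] = (+0.85341,-0.51107,-0.10245); r₂ = λ·B[:,1] = (+0.52097,+0.84262,+0.13633)
r₃ = r₁×r₂ = (+0.01665,-0.16972,+0.98535); SVD([r₁ r₂ r₃]) → R = UVᵀ:
  R  [+0.85341 +0.52097 +0.01665]
  R  [-0.51107 +0.84262 -0.16972]
  R  [-0.10245 +0.13633 +0.98535]
t = (+0.01773, +0.13554, +0.68469) m
tr R = 2.681387; θ = arccos((tr R − 1)/2) = 0.572234 rad = 32.787°
axis k = ((R−Rᵀ)₃₂, (R−Rᵀ)₁₃, (R−Rᵀ)₂₁) / (2 sinθ) = (+0.282583, +0.109967, -0.952919)
rvec = θ·k = (+0.161704, +0.062927, -0.545292)

rvec=(0.1617, 0.0629, -0.5453) tvec=(0.0177, 0.1355, 0.6847)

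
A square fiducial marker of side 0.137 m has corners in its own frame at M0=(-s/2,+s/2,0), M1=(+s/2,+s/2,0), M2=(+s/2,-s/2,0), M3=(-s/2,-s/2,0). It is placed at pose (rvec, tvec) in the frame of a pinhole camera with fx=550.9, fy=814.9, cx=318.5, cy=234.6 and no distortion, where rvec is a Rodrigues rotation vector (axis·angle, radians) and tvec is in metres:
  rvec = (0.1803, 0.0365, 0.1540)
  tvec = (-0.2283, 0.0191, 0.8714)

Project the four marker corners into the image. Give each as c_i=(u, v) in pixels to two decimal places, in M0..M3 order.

Intrinsics K: fx=550.9, fy=814.9, cx=318.5, cy=234.6
Marker side s = 0.137 m; corners in marker frame (Z=0):
  M0 = (-0.0685, +0.0685, 0)
  M1 = (+0.0685, +0.0685, 0)
  M2 = (+0.0685, -0.0685, 0)
  M3 = (-0.0685, -0.0685, 0)
rvec = (0.1803, 0.0365, 0.1540), |rvec| = θ = 0.23991 rad = 13.746°
Rodrigues: sinθ=0.23761, 1−cosθ=0.02864; R = I + sinθ·[k]× + (1−cosθ)·[k]×²:
    [+0.98754 -0.14925 +0.04997]
    [+0.15580 +0.97202 -0.17578]
    [-0.02233 +0.18137 +0.98316]
t = (-0.2283, 0.0191, 0.8714) m
M0: Pc = R·M0+t = (-0.30617, +0.07501, +0.88535); u = 550.9·(-0.30617)/0.88535 + 318.5 = 127.9897, v = 814.9·(+0.07501)/0.88535 + 234.6 = 303.6420
M1: Pc = R·M1+t = (-0.17088, +0.09636, +0.88229); u = 550.9·(-0.17088)/0.88229 + 318.5 = 211.8049, v = 814.9·(+0.09636)/0.88229 + 234.6 = 323.5958
M2: Pc = R·M2+t = (-0.15043, -0.03681, +0.85745); u = 550.9·(-0.15043)/0.85745 + 318.5 = 221.8503, v = 814.9·(-0.03681)/0.85745 + 234.6 = 199.6154
M3: Pc = R·M3+t = (-0.28572, -0.05816, +0.86051); u = 550.9·(-0.28572)/0.86051 + 318.5 = 135.5791, v = 814.9·(-0.05816)/0.86051 + 234.6 = 179.5262

c0=(127.99, 303.64) c1=(211.80, 323.60) c2=(221.85, 199.62) c3=(135.58, 179.53)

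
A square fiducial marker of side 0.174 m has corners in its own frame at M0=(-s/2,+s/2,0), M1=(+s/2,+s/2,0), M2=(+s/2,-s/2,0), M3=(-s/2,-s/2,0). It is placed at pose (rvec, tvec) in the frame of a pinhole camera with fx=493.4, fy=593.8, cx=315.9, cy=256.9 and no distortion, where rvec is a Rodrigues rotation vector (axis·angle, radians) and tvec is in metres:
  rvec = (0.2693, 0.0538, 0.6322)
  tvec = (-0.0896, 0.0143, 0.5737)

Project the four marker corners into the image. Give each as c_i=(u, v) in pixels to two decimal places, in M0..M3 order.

Intrinsics K: fx=493.4, fy=593.8, cx=315.9, cy=256.9
Marker side s = 0.174 m; corners in marker frame (Z=0):
  M0 = (-0.0870, +0.0870, 0)
  M1 = (+0.0870, +0.0870, 0)
  M2 = (+0.0870, -0.0870, 0)
  M3 = (-0.0870, -0.0870, 0)
rvec = (0.2693, 0.0538, 0.6322), |rvec| = θ = 0.68927 rad = 39.492°
Rodrigues: sinθ=0.63597, 1−cosθ=0.22829; R = I + sinθ·[k]× + (1−cosθ)·[k]×²:
    [+0.80656 -0.57635 +0.13145]
    [+0.59028 +0.77310 -0.23213]
    [+0.03217 +0.26482 +0.96376]
t = (-0.0896, 0.0143, 0.5737) m
M0: Pc = R·M0+t = (-0.20991, +0.03021, +0.59394); u = 493.4·(-0.20991)/0.59394 + 315.9 = 141.5202, v = 593.8·(+0.03021)/0.59394 + 256.9 = 287.0984
M1: Pc = R·M1+t = (-0.06957, +0.13291, +0.59954); u = 493.4·(-0.06957)/0.59954 + 315.9 = 258.6443, v = 593.8·(+0.13291)/0.59954 + 256.9 = 388.5419
M2: Pc = R·M2+t = (+0.03071, -0.00161, +0.55346); u = 493.4·(+0.03071)/0.55346 + 315.9 = 343.2805, v = 593.8·(-0.00161)/0.55346 + 256.9 = 255.1774
M3: Pc = R·M3+t = (-0.10963, -0.10431, +0.54786); u = 493.4·(-0.10963)/0.54786 + 315.9 = 217.1702, v = 593.8·(-0.10431)/0.54786 + 256.9 = 143.8393

c0=(141.52, 287.10) c1=(258.64, 388.54) c2=(343.28, 255.18) c3=(217.17, 143.84)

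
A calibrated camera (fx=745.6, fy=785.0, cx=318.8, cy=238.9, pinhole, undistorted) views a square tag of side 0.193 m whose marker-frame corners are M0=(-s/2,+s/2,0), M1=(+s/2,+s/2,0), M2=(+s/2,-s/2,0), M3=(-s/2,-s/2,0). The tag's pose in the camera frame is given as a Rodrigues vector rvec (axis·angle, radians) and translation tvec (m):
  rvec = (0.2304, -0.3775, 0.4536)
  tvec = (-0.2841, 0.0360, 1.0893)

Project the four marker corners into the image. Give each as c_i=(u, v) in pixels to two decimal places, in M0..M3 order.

c0=(31.75, 300.61) c1=(156.21, 347.10) c2=(212.59, 230.75) c3=(89.29, 174.39)

Intrinsics K: fx=745.6, fy=785.0, cx=318.8, cy=238.9
Marker side s = 0.193 m; corners in marker frame (Z=0):
  M0 = (-0.0965, +0.0965, 0)
  M1 = (+0.0965, +0.0965, 0)
  M2 = (+0.0965, -0.0965, 0)
  M3 = (-0.0965, -0.0965, 0)
rvec = (0.2304, -0.3775, 0.4536), |rvec| = θ = 0.63352 rad = 36.298°
Rodrigues: sinθ=0.59198, 1−cosθ=0.19405; R = I + sinθ·[k]× + (1−cosθ)·[k]×²:
    [+0.83162 -0.46591 -0.30222]
    [+0.38181 +0.87485 -0.29809]
    [+0.40328 +0.13250 +0.90543]
t = (-0.2841, 0.0360, 1.0893) m
M0: Pc = R·M0+t = (-0.40931, +0.08358, +1.06317); u = 745.6·(-0.40931)/1.06317 + 318.8 = 31.7501, v = 785.0·(+0.08358)/1.06317 + 238.9 = 300.6110
M1: Pc = R·M1+t = (-0.24881, +0.15727, +1.14100); u = 745.6·(-0.24881)/1.14100 + 318.8 = 156.2128, v = 785.0·(+0.15727)/1.14100 + 238.9 = 347.0988
M2: Pc = R·M2+t = (-0.15889, -0.01158, +1.11543); u = 745.6·(-0.15889)/1.11543 + 318.8 = 212.5925, v = 785.0·(-0.01158)/1.11543 + 238.9 = 230.7513
M3: Pc = R·M3+t = (-0.31939, -0.08527, +1.03760); u = 745.6·(-0.31939)/1.03760 + 318.8 = 89.2914, v = 785.0·(-0.08527)/1.03760 + 238.9 = 174.3901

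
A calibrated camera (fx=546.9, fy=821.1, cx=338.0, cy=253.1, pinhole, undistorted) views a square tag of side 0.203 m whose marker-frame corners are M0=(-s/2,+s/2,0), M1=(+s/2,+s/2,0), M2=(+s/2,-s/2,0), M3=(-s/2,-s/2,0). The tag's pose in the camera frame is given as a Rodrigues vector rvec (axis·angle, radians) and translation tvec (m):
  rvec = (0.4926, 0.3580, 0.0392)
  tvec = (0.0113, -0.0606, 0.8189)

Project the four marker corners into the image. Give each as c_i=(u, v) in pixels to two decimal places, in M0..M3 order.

c0=(290.05, 268.14) c1=(411.08, 293.79) c2=(413.19, 99.94) c3=(277.66, 87.23)

Intrinsics K: fx=546.9, fy=821.1, cx=338.0, cy=253.1
Marker side s = 0.203 m; corners in marker frame (Z=0):
  M0 = (-0.1015, +0.1015, 0)
  M1 = (+0.1015, +0.1015, 0)
  M2 = (+0.1015, -0.1015, 0)
  M3 = (-0.1015, -0.1015, 0)
rvec = (0.4926, 0.3580, 0.0392), |rvec| = θ = 0.61021 rad = 34.962°
Rodrigues: sinθ=0.57304, 1−cosθ=0.18047; R = I + sinθ·[k]× + (1−cosθ)·[k]×²:
    [+0.93714 +0.04866 +0.34555]
    [+0.12229 +0.88165 -0.45579]
    [-0.32683 +0.46940 +0.82027]
t = (0.0113, -0.0606, 0.8189) m
M0: Pc = R·M0+t = (-0.07888, +0.01648, +0.89972); u = 546.9·(-0.07888)/0.89972 + 338.0 = 290.0520, v = 821.1·(+0.01648)/0.89972 + 253.1 = 268.1355
M1: Pc = R·M1+t = (+0.11136, +0.04130, +0.83337); u = 546.9·(+0.11136)/0.83337 + 338.0 = 411.0791, v = 821.1·(+0.04130)/0.83337 + 253.1 = 293.7910
M2: Pc = R·M2+t = (+0.10148, -0.13768, +0.73808); u = 546.9·(+0.10148)/0.73808 + 338.0 = 413.1943, v = 821.1·(-0.13768)/0.73808 + 253.1 = 99.9396
M3: Pc = R·M3+t = (-0.08876, -0.16250, +0.80443); u = 546.9·(-0.08876)/0.80443 + 338.0 = 277.6566, v = 821.1·(-0.16250)/0.80443 + 253.1 = 87.2335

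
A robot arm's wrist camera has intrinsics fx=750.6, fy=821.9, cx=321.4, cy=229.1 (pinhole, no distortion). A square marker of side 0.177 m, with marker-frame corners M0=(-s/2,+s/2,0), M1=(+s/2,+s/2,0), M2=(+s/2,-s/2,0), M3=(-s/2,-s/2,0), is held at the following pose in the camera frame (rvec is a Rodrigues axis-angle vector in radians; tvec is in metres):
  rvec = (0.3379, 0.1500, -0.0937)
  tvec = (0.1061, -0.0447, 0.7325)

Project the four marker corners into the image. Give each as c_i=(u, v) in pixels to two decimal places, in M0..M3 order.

Intrinsics K: fx=750.6, fy=821.9, cx=321.4, cy=229.1
Marker side s = 0.177 m; corners in marker frame (Z=0):
  M0 = (-0.0885, +0.0885, 0)
  M1 = (+0.0885, +0.0885, 0)
  M2 = (+0.0885, -0.0885, 0)
  M3 = (-0.0885, -0.0885, 0)
rvec = (0.3379, 0.1500, -0.0937), |rvec| = θ = 0.38139 rad = 21.852°
Rodrigues: sinθ=0.37221, 1−cosθ=0.07185; R = I + sinθ·[k]× + (1−cosθ)·[k]×²:
    [+0.98455 +0.11648 +0.13075]
    [-0.06641 +0.93926 -0.33671]
    [-0.16203 +0.32283 +0.93249]
t = (0.1061, -0.0447, 0.7325) m
M0: Pc = R·M0+t = (+0.02928, +0.04430, +0.77541); u = 750.6·(+0.02928)/0.77541 + 321.4 = 349.7394, v = 821.9·(+0.04430)/0.77541 + 229.1 = 276.0581
M1: Pc = R·M1+t = (+0.20354, +0.03255, +0.74673); u = 750.6·(+0.20354)/0.74673 + 321.4 = 525.9960, v = 821.9·(+0.03255)/0.74673 + 229.1 = 264.9241
M2: Pc = R·M2+t = (+0.18292, -0.13370, +0.68959); u = 750.6·(+0.18292)/0.68959 + 321.4 = 520.5076, v = 821.9·(-0.13370)/0.68959 + 229.1 = 69.7451
M3: Pc = R·M3+t = (+0.00866, -0.12195, +0.71827); u = 750.6·(+0.00866)/0.71827 + 321.4 = 330.4485, v = 821.9·(-0.12195)/0.71827 + 229.1 = 89.5579

c0=(349.74, 276.06) c1=(526.00, 264.92) c2=(520.51, 69.75) c3=(330.45, 89.56)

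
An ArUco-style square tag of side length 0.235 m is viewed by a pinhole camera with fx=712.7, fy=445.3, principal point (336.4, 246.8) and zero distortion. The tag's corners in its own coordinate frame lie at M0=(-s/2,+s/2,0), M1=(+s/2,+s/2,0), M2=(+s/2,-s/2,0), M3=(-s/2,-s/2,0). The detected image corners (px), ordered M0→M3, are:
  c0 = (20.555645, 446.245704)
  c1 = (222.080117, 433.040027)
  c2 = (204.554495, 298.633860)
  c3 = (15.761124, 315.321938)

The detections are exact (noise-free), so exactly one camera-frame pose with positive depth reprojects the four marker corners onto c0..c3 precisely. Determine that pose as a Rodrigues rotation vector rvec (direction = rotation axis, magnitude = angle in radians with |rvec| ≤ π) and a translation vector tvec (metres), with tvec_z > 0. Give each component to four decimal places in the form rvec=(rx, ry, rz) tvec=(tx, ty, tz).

Intrinsics K: fx=712.7, fy=445.3, cx=336.4, cy=246.8
Marker side s = 0.235 m; corners in marker frame (Z=0):
  M0 = (-0.1175, +0.1175, 0)
  M1 = (+0.1175, +0.1175, 0)
  M2 = (+0.1175, -0.1175, 0)
  M3 = (-0.1175, -0.1175, 0)
Detected image corners:
  c0 = (20.555645, 446.245704) px
  c1 = (222.080117, 433.040027) px
  c2 = (204.554495, 298.633860) px
  c3 = (15.761124, 315.321938) px
Planar DLT: solve 8×8 A·h = b for H (H[2,2]=1):
  H  [+813.16405 +15.84963 +113.93236]
  H  [-116.87103 +463.81211 +371.33486]
  H  [-0.14206 -0.26947 +1.00000]
B = K⁻¹H; ‖b₁‖=1.230137, ‖b₂‖=1.230137; λ = 2/(‖b₁‖+‖b₂‖) = 0.812917, sign → tz>0 ⇒ λ=+0.812917
r₁ = λ·B[:,0] = (+0.98202,-0.14935,-0.11548); r₂ = λ·B[:,1] = (+0.12147,+0.96812,-0.21906)
r₃ = r₁×r₂ = (+0.14452,+0.20109,+0.96885); SVD([r₁ r₂ r₃]) → R = UVᵀ:
  R  [+0.98202 +0.12147 +0.14452]
  R  [-0.14935 +0.96812 +0.20109]
  R  [-0.11548 -0.21906 +0.96885]
t = (-0.25375, +0.22734, +0.81292) m
tr R = 2.918992; θ = arccos((tr R − 1)/2) = 0.285588 rad = 16.363°
axis k = ((R−Rᵀ)₃₂, (R−Rᵀ)₁₃, (R−Rᵀ)₂₁) / (2 sinθ) = (-0.745675, +0.461450, -0.480658)
rvec = θ·k = (-0.212956, +0.131785, -0.137270)

rvec=(-0.2130, 0.1318, -0.1373) tvec=(-0.2538, 0.2273, 0.8129)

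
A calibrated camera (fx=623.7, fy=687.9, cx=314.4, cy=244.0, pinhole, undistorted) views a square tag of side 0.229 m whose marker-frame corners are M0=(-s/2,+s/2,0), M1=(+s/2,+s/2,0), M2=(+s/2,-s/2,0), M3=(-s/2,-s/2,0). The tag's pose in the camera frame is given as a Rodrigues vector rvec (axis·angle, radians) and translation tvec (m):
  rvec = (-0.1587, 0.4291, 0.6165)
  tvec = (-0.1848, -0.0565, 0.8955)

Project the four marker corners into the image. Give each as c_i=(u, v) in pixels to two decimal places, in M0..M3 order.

Intrinsics K: fx=623.7, fy=687.9, cx=314.4, cy=244.0
Marker side s = 0.229 m; corners in marker frame (Z=0):
  M0 = (-0.1145, +0.1145, 0)
  M1 = (+0.1145, +0.1145, 0)
  M2 = (+0.1145, -0.1145, 0)
  M3 = (-0.1145, -0.1145, 0)
rvec = (-0.1587, 0.4291, 0.6165), |rvec| = θ = 0.76771 rad = 43.987°
Rodrigues: sinθ=0.69449, 1−cosθ=0.28050; R = I + sinθ·[k]× + (1−cosθ)·[k]×²:
    [+0.73149 -0.59011 +0.34161]
    [+0.52529 +0.80713 +0.26946]
    [-0.43474 -0.01766 +0.90038]
t = (-0.1848, -0.0565, 0.8955) m
M0: Pc = R·M0+t = (-0.33612, -0.02423, +0.94325); u = 623.7·(-0.33612)/0.94325 + 314.4 = 92.1485, v = 687.9·(-0.02423)/0.94325 + 244.0 = 226.3298
M1: Pc = R·M1+t = (-0.16861, +0.09606, +0.84370); u = 623.7·(-0.16861)/0.84370 + 314.4 = 189.7544, v = 687.9·(+0.09606)/0.84370 + 244.0 = 322.3231
M2: Pc = R·M2+t = (-0.03348, -0.08877, +0.84775); u = 623.7·(-0.03348)/0.84775 + 314.4 = 289.7703, v = 687.9·(-0.08877)/0.84775 + 244.0 = 171.9675
M3: Pc = R·M3+t = (-0.20099, -0.20906, +0.94730); u = 623.7·(-0.20099)/0.94730 + 314.4 = 182.0702, v = 687.9·(-0.20906)/0.94730 + 244.0 = 92.1855

c0=(92.15, 226.33) c1=(189.75, 322.32) c2=(289.77, 171.97) c3=(182.07, 92.19)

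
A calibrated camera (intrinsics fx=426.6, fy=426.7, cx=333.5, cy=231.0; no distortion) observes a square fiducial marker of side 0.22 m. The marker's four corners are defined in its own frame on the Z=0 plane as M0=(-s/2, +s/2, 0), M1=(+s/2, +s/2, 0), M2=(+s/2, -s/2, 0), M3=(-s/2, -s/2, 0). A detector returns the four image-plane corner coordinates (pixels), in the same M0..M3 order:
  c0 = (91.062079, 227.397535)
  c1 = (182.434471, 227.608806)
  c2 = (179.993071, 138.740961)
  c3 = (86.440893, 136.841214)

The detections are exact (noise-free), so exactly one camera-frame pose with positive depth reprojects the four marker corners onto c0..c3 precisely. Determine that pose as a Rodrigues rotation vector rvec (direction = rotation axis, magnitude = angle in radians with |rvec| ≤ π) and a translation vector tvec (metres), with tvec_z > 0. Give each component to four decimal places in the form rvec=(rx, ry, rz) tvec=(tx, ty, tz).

Intrinsics K: fx=426.6, fy=426.7, cx=333.5, cy=231.0
Marker side s = 0.22 m; corners in marker frame (Z=0):
  M0 = (-0.1100, +0.1100, 0)
  M1 = (+0.1100, +0.1100, 0)
  M2 = (+0.1100, -0.1100, 0)
  M3 = (-0.1100, -0.1100, 0)
Detected image corners:
  c0 = (91.062079, 227.397535) px
  c1 = (182.434471, 227.608806) px
  c2 = (179.993071, 138.740961) px
  c3 = (86.440893, 136.841214) px
Planar DLT: solve 8×8 A·h = b for H (H[2,2]=1):
  H  [+431.60920 +30.03519 +135.43166]
  H  [+20.15605 +426.73055 +183.16487]
  H  [+0.08433 +0.10394 +1.00000]
B = K⁻¹H; ‖b₁‖=0.949571, ‖b₂‖=0.949571; λ = 2/(‖b₁‖+‖b₂‖) = 1.053107, sign → tz>0 ⇒ λ=+1.053107
r₁ = λ·B[:,0] = (+0.99605,+0.00167,+0.08881); r₂ = λ·B[:,1] = (-0.01142,+0.99393,+0.10946)
r₃ = r₁×r₂ = (-0.08808,-0.11004,+0.99002); SVD([r₁ r₂ r₃]) → R = UVᵀ:
  R  [+0.99605 -0.01142 -0.08808]
  R  [+0.00167 +0.99393 -0.11004]
  R  [+0.08881 +0.10946 +0.99002]
t = (-0.48895, -0.11806, +1.05311) m
tr R = 2.979990; θ = arccos((tr R − 1)/2) = 0.141576 rad = 8.112°
axis k = ((R−Rᵀ)₃₂, (R−Rᵀ)₁₃, (R−Rᵀ)₂₁) / (2 sinθ) = (+0.777791, -0.626809, +0.046400)
rvec = θ·k = (+0.110116, -0.088741, +0.006569)

rvec=(0.1101, -0.0887, 0.0066) tvec=(-0.4890, -0.1181, 1.0531)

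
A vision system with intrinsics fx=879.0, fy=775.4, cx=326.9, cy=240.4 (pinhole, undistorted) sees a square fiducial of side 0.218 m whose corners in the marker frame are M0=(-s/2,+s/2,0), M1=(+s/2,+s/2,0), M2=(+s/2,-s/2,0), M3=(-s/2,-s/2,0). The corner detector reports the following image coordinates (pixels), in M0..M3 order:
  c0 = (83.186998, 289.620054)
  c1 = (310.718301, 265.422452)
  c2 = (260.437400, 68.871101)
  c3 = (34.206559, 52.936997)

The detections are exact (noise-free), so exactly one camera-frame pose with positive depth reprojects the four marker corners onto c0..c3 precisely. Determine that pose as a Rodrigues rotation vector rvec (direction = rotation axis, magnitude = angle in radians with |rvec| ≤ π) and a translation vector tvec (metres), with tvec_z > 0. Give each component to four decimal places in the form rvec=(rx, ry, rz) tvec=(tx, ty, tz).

Intrinsics K: fx=879.0, fy=775.4, cx=326.9, cy=240.4
Marker side s = 0.218 m; corners in marker frame (Z=0):
  M0 = (-0.1090, +0.1090, 0)
  M1 = (+0.1090, +0.1090, 0)
  M2 = (+0.1090, -0.1090, 0)
  M3 = (-0.1090, -0.1090, 0)
Detected image corners:
  c0 = (83.186998, 289.620054) px
  c1 = (310.718301, 265.422452) px
  c2 = (260.437400, 68.871101) px
  c3 = (34.206559, 52.936997) px
Planar DLT: solve 8×8 A·h = b for H (H[2,2]=1):
  H  [+1186.26585 +191.56324 +182.02420]
  H  [+126.28912 +949.41359 +166.52747]
  H  [+0.84581 -0.21132 +1.00000]
B = K⁻¹H; ‖b₁‖=1.340338, ‖b₂‖=1.340338; λ = 2/(‖b₁‖+‖b₂‖) = 0.746080, sign → tz>0 ⇒ λ=+0.746080
r₁ = λ·B[:,0] = (+0.77220,-0.07413,+0.63104); r₂ = λ·B[:,1] = (+0.22123,+0.96239,-0.15766)
r₃ = r₁×r₂ = (-0.59562,+0.26135,+0.75956); SVD([r₁ r₂ r₃]) → R = UVᵀ:
  R  [+0.77220 +0.22123 -0.59562]
  R  [-0.07413 +0.96239 +0.26135]
  R  [+0.63104 -0.15766 +0.75956]
t = (-0.12297, -0.07108, +0.74608) m
tr R = 2.494149; θ = arccos((tr R − 1)/2) = 0.727146 rad = 41.662°
axis k = ((R−Rᵀ)₃₂, (R−Rᵀ)₁₃, (R−Rᵀ)₂₁) / (2 sinθ) = (-0.315166, -0.922667, -0.222162)
rvec = θ·k = (-0.229172, -0.670914, -0.161544)

rvec=(-0.2292, -0.6709, -0.1615) tvec=(-0.1230, -0.0711, 0.7461)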